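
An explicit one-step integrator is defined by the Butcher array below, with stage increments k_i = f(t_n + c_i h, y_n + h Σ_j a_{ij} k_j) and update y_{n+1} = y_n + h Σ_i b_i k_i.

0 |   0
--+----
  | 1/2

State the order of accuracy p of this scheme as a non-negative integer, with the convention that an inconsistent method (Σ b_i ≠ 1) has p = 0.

b = (1/2)
c = (0)
Σ b_i: 1/2·1 = 1/2 ≠ 1 ⇒ order 0.

0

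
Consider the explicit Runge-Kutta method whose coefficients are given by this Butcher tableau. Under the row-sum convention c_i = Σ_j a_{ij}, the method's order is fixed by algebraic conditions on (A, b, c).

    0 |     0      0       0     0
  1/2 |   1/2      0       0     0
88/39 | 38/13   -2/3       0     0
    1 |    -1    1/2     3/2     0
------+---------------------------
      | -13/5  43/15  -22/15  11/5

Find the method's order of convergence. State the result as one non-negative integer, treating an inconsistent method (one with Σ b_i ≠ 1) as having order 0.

b = (-13/5, 43/15, -22/15, 11/5)
c = (0, 1/2, 88/39, 1)
Ac = (0, 0, -1/3, 189/52)
Σ b_i: (-13/5)·1 + 43/15·1 + (-22/15)·1 + 11/5·1 = 1 ✓
b·c: 43/15·1/2 + (-22/15)·88/39 + 11/5·1 = 379/1170 ≠ 1/2 ⇒ order 1.

1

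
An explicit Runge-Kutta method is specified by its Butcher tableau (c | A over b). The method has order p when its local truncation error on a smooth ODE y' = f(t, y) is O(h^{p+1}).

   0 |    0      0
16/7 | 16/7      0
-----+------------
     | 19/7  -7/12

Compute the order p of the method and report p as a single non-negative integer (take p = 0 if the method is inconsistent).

0

b = (19/7, -7/12)
c = (0, 16/7)
Σ b_i: 19/7·1 + (-7/12)·1 = 179/84 ≠ 1 ⇒ order 0.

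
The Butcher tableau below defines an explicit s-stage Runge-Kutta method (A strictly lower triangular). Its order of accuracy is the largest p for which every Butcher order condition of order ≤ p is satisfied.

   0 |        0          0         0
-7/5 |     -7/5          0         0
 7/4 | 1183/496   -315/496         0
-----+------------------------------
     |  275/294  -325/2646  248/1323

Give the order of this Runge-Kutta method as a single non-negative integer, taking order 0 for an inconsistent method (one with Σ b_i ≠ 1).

3

b = (275/294, -325/2646, 248/1323)
c = (0, -7/5, 7/4)
Ac = (0, 0, 441/496)
Σ b_i: 275/294·1 + (-325/2646)·1 + 248/1323·1 = 1 ✓
b·c: (-325/2646)·(-7/5) + 248/1323·7/4 = 1/2 ✓
b·c²: (-325/2646)·49/25 + 248/1323·49/16 = 1/3 ✓
b·Ac: 248/1323·441/496 = 1/6 ✓; 3 stages ⇒ order 3.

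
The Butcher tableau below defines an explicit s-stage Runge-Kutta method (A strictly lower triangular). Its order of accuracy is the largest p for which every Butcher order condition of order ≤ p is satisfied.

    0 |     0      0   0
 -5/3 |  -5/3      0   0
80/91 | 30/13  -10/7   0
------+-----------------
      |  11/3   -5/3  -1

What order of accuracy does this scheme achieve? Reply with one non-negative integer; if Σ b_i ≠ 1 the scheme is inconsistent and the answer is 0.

b = (11/3, -5/3, -1)
c = (0, -5/3, 80/91)
Ac = (0, 0, 50/21)
Σ b_i: 11/3·1 + (-5/3)·1 + (-1)·1 = 1 ✓
b·c: (-5/3)·(-5/3) + (-1)·80/91 = 1555/819 ≠ 1/2 ⇒ order 1.

1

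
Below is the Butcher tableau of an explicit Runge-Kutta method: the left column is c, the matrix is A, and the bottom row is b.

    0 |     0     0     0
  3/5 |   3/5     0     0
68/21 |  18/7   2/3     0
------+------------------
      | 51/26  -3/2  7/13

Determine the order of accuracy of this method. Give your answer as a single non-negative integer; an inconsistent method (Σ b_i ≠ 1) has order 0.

1

b = (51/26, -3/2, 7/13)
c = (0, 3/5, 68/21)
Ac = (0, 0, 2/5)
Σ b_i: 51/26·1 + (-3/2)·1 + 7/13·1 = 1 ✓
b·c: (-3/2)·3/5 + 7/13·68/21 = 329/390 ≠ 1/2 ⇒ order 1.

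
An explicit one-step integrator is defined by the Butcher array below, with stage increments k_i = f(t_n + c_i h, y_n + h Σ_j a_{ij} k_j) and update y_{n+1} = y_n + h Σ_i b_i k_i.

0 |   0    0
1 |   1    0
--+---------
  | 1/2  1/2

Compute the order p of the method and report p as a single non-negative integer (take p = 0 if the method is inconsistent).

2

b = (1/2, 1/2)
c = (0, 1)
Σ b_i: 1/2·1 + 1/2·1 = 1 ✓
b·c: 1/2·1 = 1/2 ✓; 2 stages ⇒ order 2.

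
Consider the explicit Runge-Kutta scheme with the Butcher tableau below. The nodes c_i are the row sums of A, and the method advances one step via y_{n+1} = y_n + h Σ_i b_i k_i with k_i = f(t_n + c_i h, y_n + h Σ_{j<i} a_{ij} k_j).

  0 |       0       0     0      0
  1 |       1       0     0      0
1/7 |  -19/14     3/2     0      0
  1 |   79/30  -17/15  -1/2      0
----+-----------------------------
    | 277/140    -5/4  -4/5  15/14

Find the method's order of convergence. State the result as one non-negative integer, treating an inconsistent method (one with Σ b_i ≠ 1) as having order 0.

1

b = (277/140, -5/4, -4/5, 15/14)
c = (0, 1, 1/7, 1)
Ac = (0, 0, 3/2, -253/210)
Σ b_i: 277/140·1 + (-5/4)·1 + (-4/5)·1 + 15/14·1 = 1 ✓
b·c: (-5/4)·1 + (-4/5)·1/7 + 15/14·1 = -41/140 ≠ 1/2 ⇒ order 1.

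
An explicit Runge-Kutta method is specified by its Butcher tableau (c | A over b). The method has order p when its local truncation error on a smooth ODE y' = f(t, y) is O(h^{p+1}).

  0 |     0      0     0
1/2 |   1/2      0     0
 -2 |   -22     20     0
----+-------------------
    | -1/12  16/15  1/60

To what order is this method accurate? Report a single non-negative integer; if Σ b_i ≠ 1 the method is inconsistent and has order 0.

b = (-1/12, 16/15, 1/60)
c = (0, 1/2, -2)
Ac = (0, 0, 10)
Σ b_i: (-1/12)·1 + 16/15·1 + 1/60·1 = 1 ✓
b·c: 16/15·1/2 + 1/60·(-2) = 1/2 ✓
b·c²: 16/15·1/4 + 1/60·4 = 1/3 ✓
b·Ac: 1/60·10 = 1/6 ✓; 3 stages ⇒ order 3.

3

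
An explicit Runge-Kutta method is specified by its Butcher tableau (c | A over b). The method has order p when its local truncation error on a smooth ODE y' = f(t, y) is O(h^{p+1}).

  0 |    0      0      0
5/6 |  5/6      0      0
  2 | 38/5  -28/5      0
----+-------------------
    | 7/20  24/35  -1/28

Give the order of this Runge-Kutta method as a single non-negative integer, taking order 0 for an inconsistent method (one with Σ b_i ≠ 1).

b = (7/20, 24/35, -1/28)
c = (0, 5/6, 2)
Ac = (0, 0, -14/3)
Σ b_i: 7/20·1 + 24/35·1 + (-1/28)·1 = 1 ✓
b·c: 24/35·5/6 + (-1/28)·2 = 1/2 ✓
b·c²: 24/35·25/36 + (-1/28)·4 = 1/3 ✓
b·Ac: (-1/28)·(-14/3) = 1/6 ✓; 3 stages ⇒ order 3.

3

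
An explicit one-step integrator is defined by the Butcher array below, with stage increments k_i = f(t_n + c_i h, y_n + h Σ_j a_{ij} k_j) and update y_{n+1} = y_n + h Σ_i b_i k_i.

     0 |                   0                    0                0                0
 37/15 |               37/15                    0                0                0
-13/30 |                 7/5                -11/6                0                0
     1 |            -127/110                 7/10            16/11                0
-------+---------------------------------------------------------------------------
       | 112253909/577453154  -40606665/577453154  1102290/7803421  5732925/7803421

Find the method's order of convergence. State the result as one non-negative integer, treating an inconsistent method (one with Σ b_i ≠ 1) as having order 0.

3

b = (112253909/577453154, -40606665/577453154, 1102290/7803421, 5732925/7803421)
c = (0, 37/15, -13/30, 1)
Ac = (0, 0, -407/90, 603/550)
Σ b_i: 112253909/577453154·1 + (-40606665/577453154)·1 + 1102290/7803421·1 + 5732925/7803421·1 = 1 ✓
b·c: (-40606665/577453154)·37/15 + 1102290/7803421·(-13/30) + 5732925/7803421·1 = 1/2 ✓
b·c²: (-40606665/577453154)·1369/225 + 1102290/7803421·169/900 + 5732925/7803421·1 = 1/3 ✓
b·Ac: 1102290/7803421·(-407/90) + 5732925/7803421·603/550 = 1/6 ✓
b·c³: (-40606665/577453154)·50653/3375 + 1102290/7803421·(-2197/27000) + 5732925/7803421·1 = -2333161789/7023078900 ≠ 1/4 ⇒ order 3.
b·(c∘Ac): 1102290/7803421·5291/2700 + 5732925/7803421·603/550 = 380045279/351153945 ≠ 1/8
b·Ac²: 1102290/7803421·(-15059/1350) + 5732925/7803421·37391/8250 = 1231844857/702307890 ≠ 1/12
b·A²c: 5732925/7803421·(-296/45) = -113129720/23410263 ≠ 1/24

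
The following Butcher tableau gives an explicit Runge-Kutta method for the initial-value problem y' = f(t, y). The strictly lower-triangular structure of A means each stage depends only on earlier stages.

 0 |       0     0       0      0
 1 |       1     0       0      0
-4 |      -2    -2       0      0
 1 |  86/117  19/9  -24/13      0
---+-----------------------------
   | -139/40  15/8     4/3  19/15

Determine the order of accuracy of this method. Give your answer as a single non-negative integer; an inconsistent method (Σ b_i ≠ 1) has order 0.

b = (-139/40, 15/8, 4/3, 19/15)
c = (0, 1, -4, 1)
Ac = (0, 0, -2, 1111/117)
Σ b_i: (-139/40)·1 + 15/8·1 + 4/3·1 + 19/15·1 = 1 ✓
b·c: 15/8·1 + 4/3·(-4) + 19/15·1 = -263/120 ≠ 1/2 ⇒ order 1.

1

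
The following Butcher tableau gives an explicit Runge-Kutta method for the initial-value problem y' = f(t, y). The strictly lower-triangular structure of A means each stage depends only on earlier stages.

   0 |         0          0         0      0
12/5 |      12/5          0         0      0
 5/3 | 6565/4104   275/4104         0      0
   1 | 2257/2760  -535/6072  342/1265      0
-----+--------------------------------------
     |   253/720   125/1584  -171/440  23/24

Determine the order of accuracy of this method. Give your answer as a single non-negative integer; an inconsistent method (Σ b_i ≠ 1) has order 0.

4

b = (253/720, 125/1584, -171/440, 23/24)
c = (0, 12/5, 5/3, 1)
Ac = (0, 0, 55/342, 11/46)
Σ b_i: 253/720·1 + 125/1584·1 + (-171/440)·1 + 23/24·1 = 1 ✓
b·c: 125/1584·12/5 + (-171/440)·5/3 + 23/24·1 = 1/2 ✓
b·c²: 125/1584·144/25 + (-171/440)·25/9 + 23/24·1 = 1/3 ✓
b·Ac: (-171/440)·55/342 + 23/24·11/46 = 1/6 ✓
b·c³: 125/1584·1728/125 + (-171/440)·125/27 + 23/24·1 = 1/4 ✓
b·(c∘Ac): (-171/440)·275/1026 + 23/24·11/46 = 1/8 ✓
b·Ac²: (-171/440)·22/57 + 23/24·28/115 = 1/12 ✓
b·A²c: 23/24·1/23 = 1/24 ✓; 4 stages ⇒ order 4.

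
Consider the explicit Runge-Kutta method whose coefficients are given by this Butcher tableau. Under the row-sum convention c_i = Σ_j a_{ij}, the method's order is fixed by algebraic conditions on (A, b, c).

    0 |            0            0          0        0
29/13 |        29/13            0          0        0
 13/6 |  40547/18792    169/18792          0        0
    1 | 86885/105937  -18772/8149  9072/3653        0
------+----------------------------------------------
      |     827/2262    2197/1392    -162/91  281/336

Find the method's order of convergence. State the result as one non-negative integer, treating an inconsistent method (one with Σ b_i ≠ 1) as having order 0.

b = (827/2262, 2197/1392, -162/91, 281/336)
c = (0, 29/13, 13/6, 1)
Ac = (0, 0, 13/648, 68/281)
Σ b_i: 827/2262·1 + 2197/1392·1 + (-162/91)·1 + 281/336·1 = 1 ✓
b·c: 2197/1392·29/13 + (-162/91)·13/6 + 281/336·1 = 1/2 ✓
b·c²: 2197/1392·841/169 + (-162/91)·169/36 + 281/336·1 = 1/3 ✓
b·Ac: (-162/91)·13/648 + 281/336·68/281 = 1/6 ✓
b·c³: 2197/1392·24389/2197 + (-162/91)·2197/216 + 281/336·1 = 1/4 ✓
b·(c∘Ac): (-162/91)·169/3888 + 281/336·68/281 = 1/8 ✓
b·Ac²: (-162/91)·29/648 + 281/336·712/3653 = 1/12 ✓
b·A²c: 281/336·14/281 = 1/24 ✓; 4 stages ⇒ order 4.

4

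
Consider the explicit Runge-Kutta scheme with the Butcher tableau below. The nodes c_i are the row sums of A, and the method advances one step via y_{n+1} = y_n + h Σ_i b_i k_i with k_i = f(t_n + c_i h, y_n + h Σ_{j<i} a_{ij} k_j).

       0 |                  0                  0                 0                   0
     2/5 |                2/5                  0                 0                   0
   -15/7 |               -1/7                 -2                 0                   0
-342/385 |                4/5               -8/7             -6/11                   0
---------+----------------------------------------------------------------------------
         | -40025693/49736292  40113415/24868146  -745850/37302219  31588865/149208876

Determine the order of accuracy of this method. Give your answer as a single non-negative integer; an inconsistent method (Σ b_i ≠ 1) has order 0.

3

b = (-40025693/49736292, 40113415/24868146, -745850/37302219, 31588865/149208876)
c = (0, 2/5, -15/7, -342/385)
Ac = (0, 0, -4/5, 274/385)
Σ b_i: (-40025693/49736292)·1 + 40113415/24868146·1 + (-745850/37302219)·1 + 31588865/149208876·1 = 1 ✓
b·c: 40113415/24868146·2/5 + (-745850/37302219)·(-15/7) + 31588865/149208876·(-342/385) = 1/2 ✓
b·c²: 40113415/24868146·4/25 + (-745850/37302219)·225/49 + 31588865/149208876·116964/148225 = 1/3 ✓
b·Ac: (-745850/37302219)·(-4/5) + 31588865/149208876·274/385 = 1/6 ✓
b·c³: 40113415/24868146·8/125 + (-745850/37302219)·(-3375/343) + 31588865/149208876·(-40001688/57066625) = 3628061176/23935590525 ≠ 1/4 ⇒ order 3.
b·(c∘Ac): (-745850/37302219)·12/7 + 31588865/149208876·(-93708/148225) = -73164331/435192555 ≠ 1/8
b·Ac²: (-745850/37302219)·(-8/25) + 31588865/149208876·(-36214/13475) = -489651401/870385110 ≠ 1/12
b·A²c: 31588865/149208876·24/55 = 1148686/12434073 ≠ 1/24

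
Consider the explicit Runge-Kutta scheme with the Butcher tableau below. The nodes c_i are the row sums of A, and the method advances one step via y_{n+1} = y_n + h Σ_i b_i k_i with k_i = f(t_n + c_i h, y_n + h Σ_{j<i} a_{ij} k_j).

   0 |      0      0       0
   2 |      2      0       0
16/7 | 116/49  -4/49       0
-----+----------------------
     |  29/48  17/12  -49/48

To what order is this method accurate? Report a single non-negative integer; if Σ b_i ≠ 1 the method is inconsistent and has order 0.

3

b = (29/48, 17/12, -49/48)
c = (0, 2, 16/7)
Ac = (0, 0, -8/49)
Σ b_i: 29/48·1 + 17/12·1 + (-49/48)·1 = 1 ✓
b·c: 17/12·2 + (-49/48)·16/7 = 1/2 ✓
b·c²: 17/12·4 + (-49/48)·256/49 = 1/3 ✓
b·Ac: (-49/48)·(-8/49) = 1/6 ✓; 3 stages ⇒ order 3.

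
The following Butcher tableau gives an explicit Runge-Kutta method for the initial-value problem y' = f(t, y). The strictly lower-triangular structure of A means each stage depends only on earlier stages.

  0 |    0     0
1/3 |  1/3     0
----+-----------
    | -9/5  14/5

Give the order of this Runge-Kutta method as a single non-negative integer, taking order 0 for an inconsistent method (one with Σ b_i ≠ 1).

1

b = (-9/5, 14/5)
c = (0, 1/3)
Σ b_i: (-9/5)·1 + 14/5·1 = 1 ✓
b·c: 14/5·1/3 = 14/15 ≠ 1/2 ⇒ order 1.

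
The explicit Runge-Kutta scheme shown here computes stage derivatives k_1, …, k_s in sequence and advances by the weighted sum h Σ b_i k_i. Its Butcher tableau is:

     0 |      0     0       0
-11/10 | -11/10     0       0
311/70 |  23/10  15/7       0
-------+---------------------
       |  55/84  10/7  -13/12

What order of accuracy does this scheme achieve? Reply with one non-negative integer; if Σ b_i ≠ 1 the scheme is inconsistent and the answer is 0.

b = (55/84, 10/7, -13/12)
c = (0, -11/10, 311/70)
Ac = (0, 0, -33/14)
Σ b_i: 55/84·1 + 10/7·1 + (-13/12)·1 = 1 ✓
b·c: 10/7·(-11/10) + (-13/12)·311/70 = -5363/840 ≠ 1/2 ⇒ order 1.

1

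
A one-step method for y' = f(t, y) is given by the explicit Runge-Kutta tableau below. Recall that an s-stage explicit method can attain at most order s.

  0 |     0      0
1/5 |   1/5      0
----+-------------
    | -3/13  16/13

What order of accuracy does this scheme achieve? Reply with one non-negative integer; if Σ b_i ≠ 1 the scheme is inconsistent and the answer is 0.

1

b = (-3/13, 16/13)
c = (0, 1/5)
Σ b_i: (-3/13)·1 + 16/13·1 = 1 ✓
b·c: 16/13·1/5 = 16/65 ≠ 1/2 ⇒ order 1.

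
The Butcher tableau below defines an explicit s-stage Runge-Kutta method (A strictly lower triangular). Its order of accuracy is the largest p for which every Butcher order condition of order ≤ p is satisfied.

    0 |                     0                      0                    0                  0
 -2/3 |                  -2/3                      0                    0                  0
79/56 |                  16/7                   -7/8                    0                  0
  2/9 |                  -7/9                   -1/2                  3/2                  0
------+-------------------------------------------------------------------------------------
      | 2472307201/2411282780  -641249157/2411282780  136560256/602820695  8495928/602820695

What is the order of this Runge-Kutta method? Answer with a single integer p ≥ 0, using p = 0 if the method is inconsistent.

3

b = (2472307201/2411282780, -641249157/2411282780, 136560256/602820695, 8495928/602820695)
c = (0, -2/3, 79/56, 2/9)
Ac = (0, 0, 7/12, 823/336)
Σ b_i: 2472307201/2411282780·1 + (-641249157/2411282780)·1 + 136560256/602820695·1 + 8495928/602820695·1 = 1 ✓
b·c: (-641249157/2411282780)·(-2/3) + 136560256/602820695·79/56 + 8495928/602820695·2/9 = 1/2 ✓
b·c²: (-641249157/2411282780)·4/9 + 136560256/602820695·6241/3136 + 8495928/602820695·4/81 = 1/3 ✓
b·Ac: 136560256/602820695·7/12 + 8495928/602820695·823/336 = 1/6 ✓
b·c³: (-641249157/2411282780)·(-8/27) + 136560256/602820695·493039/175616 + 8495928/602820695·8/729 = 36202640833/50636938380 ≠ 1/4 ⇒ order 3.
b·(c∘Ac): 136560256/602820695·79/96 + 8495928/602820695·823/1512 = 351006443/1808462085 ≠ 1/8
b·Ac²: 136560256/602820695·(-7/18) + 8495928/602820695·155963/56448 = -29870005733/607643260560 ≠ 1/12
b·A²c: 8495928/602820695·7/8 = 7433937/602820695 ≠ 1/24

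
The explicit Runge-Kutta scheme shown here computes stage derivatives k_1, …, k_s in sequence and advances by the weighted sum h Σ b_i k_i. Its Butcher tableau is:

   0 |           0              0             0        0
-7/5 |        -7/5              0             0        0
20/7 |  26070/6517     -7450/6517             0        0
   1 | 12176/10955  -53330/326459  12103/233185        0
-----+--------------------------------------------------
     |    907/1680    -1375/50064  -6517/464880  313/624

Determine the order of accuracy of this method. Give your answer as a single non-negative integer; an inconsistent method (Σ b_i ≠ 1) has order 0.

4

b = (907/1680, -1375/50064, -6517/464880, 313/624)
c = (0, -7/5, 20/7, 1)
Ac = (0, 0, 1490/931, 118/313)
Σ b_i: 907/1680·1 + (-1375/50064)·1 + (-6517/464880)·1 + 313/624·1 = 1 ✓
b·c: (-1375/50064)·(-7/5) + (-6517/464880)·20/7 + 313/624·1 = 1/2 ✓
b·c²: (-1375/50064)·49/25 + (-6517/464880)·400/49 + 313/624·1 = 1/3 ✓
b·Ac: (-6517/464880)·1490/931 + 313/624·118/313 = 1/6 ✓
b·c³: (-1375/50064)·(-343/125) + (-6517/464880)·8000/343 + 313/624·1 = 1/4 ✓
b·(c∘Ac): (-6517/464880)·29800/6517 + 313/624·118/313 = 1/8 ✓
b·Ac²: (-6517/464880)·(-298/133) + 313/624·162/1565 = 1/12 ✓
b·A²c: 313/624·26/313 = 1/24 ✓; 4 stages ⇒ order 4.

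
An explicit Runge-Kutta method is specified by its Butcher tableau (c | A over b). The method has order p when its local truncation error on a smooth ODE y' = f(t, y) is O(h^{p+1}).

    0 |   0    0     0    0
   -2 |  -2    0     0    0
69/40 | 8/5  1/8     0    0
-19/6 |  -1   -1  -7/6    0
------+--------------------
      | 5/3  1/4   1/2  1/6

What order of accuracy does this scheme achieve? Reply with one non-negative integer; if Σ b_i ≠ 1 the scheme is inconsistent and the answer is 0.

b = (5/3, 1/4, 1/2, 1/6)
c = (0, -2, 69/40, -19/6)
Ac = (0, 0, -1/4, -1/80)
Σ b_i: 5/3·1 + 1/4·1 + 1/2·1 + 1/6·1 = 31/12 ≠ 1 ⇒ order 0.

0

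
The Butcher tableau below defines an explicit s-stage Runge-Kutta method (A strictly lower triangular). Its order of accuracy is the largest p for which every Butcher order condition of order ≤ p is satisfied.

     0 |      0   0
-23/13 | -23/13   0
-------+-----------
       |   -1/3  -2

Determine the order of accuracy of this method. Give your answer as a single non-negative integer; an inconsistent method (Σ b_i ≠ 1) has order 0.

0

b = (-1/3, -2)
c = (0, -23/13)
Σ b_i: (-1/3)·1 + (-2)·1 = -7/3 ≠ 1 ⇒ order 0.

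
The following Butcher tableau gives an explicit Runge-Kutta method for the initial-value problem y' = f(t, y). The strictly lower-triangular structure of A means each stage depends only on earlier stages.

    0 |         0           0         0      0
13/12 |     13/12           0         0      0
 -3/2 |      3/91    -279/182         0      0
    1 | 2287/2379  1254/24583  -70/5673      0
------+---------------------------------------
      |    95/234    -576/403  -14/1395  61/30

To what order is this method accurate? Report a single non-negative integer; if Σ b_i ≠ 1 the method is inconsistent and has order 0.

b = (95/234, -576/403, -14/1395, 61/30)
c = (0, 13/12, -3/2, 1)
Ac = (0, 0, -93/56, 9/122)
Σ b_i: 95/234·1 + (-576/403)·1 + (-14/1395)·1 + 61/30·1 = 1 ✓
b·c: (-576/403)·13/12 + (-14/1395)·(-3/2) + 61/30·1 = 1/2 ✓
b·c²: (-576/403)·169/144 + (-14/1395)·9/4 + 61/30·1 = 1/3 ✓
b·Ac: (-14/1395)·(-93/56) + 61/30·9/122 = 1/6 ✓
b·c³: (-576/403)·2197/1728 + (-14/1395)·(-27/8) + 61/30·1 = 1/4 ✓
b·(c∘Ac): (-14/1395)·279/112 + 61/30·9/122 = 1/8 ✓
b·Ac²: (-14/1395)·(-403/224) + 61/30·47/1464 = 1/12 ✓
b·A²c: 61/30·5/244 = 1/24 ✓; 4 stages ⇒ order 4.

4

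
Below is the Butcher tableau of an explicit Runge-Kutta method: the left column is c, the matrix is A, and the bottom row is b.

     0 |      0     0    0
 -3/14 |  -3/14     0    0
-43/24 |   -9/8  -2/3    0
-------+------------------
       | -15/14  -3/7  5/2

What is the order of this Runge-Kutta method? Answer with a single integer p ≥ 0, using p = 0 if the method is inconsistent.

b = (-15/14, -3/7, 5/2)
c = (0, -3/14, -43/24)
Ac = (0, 0, 1/7)
Σ b_i: (-15/14)·1 + (-3/7)·1 + 5/2·1 = 1 ✓
b·c: (-3/7)·(-3/14) + 5/2·(-43/24) = -10319/2352 ≠ 1/2 ⇒ order 1.

1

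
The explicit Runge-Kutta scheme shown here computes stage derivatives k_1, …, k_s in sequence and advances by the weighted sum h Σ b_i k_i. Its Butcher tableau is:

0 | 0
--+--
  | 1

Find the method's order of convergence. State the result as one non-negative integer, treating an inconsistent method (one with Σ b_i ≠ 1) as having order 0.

b = (1)
c = (0)
Σ b_i: 1·1 = 1 ✓; 1 stage ⇒ order 1.

1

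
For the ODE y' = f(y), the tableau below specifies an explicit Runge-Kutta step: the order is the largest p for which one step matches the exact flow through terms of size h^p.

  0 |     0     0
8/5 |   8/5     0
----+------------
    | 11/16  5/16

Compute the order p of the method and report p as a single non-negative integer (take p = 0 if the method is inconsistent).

2

b = (11/16, 5/16)
c = (0, 8/5)
Σ b_i: 11/16·1 + 5/16·1 = 1 ✓
b·c: 5/16·8/5 = 1/2 ✓; 2 stages ⇒ order 2.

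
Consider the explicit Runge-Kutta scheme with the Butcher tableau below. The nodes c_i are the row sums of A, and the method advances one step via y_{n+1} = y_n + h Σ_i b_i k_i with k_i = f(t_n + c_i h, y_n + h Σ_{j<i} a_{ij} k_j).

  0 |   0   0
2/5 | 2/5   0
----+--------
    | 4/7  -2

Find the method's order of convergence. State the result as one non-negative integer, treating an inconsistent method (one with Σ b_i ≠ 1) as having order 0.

b = (4/7, -2)
c = (0, 2/5)
Σ b_i: 4/7·1 + (-2)·1 = -10/7 ≠ 1 ⇒ order 0.

0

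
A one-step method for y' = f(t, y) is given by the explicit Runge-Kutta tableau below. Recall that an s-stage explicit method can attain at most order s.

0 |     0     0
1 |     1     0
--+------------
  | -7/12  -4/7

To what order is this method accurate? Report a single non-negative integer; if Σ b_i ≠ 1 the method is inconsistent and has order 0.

b = (-7/12, -4/7)
c = (0, 1)
Σ b_i: (-7/12)·1 + (-4/7)·1 = -97/84 ≠ 1 ⇒ order 0.

0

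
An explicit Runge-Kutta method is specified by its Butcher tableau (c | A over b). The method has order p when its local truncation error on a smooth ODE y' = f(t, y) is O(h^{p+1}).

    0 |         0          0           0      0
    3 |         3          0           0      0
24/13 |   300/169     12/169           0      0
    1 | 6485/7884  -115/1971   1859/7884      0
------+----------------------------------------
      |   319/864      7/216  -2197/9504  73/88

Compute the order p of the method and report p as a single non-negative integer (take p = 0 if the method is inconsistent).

4

b = (319/864, 7/216, -2197/9504, 73/88)
c = (0, 3, 24/13, 1)
Ac = (0, 0, 36/169, 19/73)
Σ b_i: 319/864·1 + 7/216·1 + (-2197/9504)·1 + 73/88·1 = 1 ✓
b·c: 7/216·3 + (-2197/9504)·24/13 + 73/88·1 = 1/2 ✓
b·c²: 7/216·9 + (-2197/9504)·576/169 + 73/88·1 = 1/3 ✓
b·Ac: (-2197/9504)·36/169 + 73/88·19/73 = 1/6 ✓
b·c³: 7/216·27 + (-2197/9504)·13824/2197 + 73/88·1 = 1/4 ✓
b·(c∘Ac): (-2197/9504)·864/2197 + 73/88·19/73 = 1/8 ✓
b·Ac²: (-2197/9504)·108/169 + 73/88·61/219 = 1/12 ✓
b·A²c: 73/88·11/219 = 1/24 ✓; 4 stages ⇒ order 4.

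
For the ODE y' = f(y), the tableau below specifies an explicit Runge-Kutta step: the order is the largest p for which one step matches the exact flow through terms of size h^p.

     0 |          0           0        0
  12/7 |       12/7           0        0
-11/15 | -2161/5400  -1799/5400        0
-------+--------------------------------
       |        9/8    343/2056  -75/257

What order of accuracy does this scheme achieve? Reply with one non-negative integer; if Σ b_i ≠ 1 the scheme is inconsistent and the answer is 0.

3

b = (9/8, 343/2056, -75/257)
c = (0, 12/7, -11/15)
Ac = (0, 0, -257/450)
Σ b_i: 9/8·1 + 343/2056·1 + (-75/257)·1 = 1 ✓
b·c: 343/2056·12/7 + (-75/257)·(-11/15) = 1/2 ✓
b·c²: 343/2056·144/49 + (-75/257)·121/225 = 1/3 ✓
b·Ac: (-75/257)·(-257/450) = 1/6 ✓; 3 stages ⇒ order 3.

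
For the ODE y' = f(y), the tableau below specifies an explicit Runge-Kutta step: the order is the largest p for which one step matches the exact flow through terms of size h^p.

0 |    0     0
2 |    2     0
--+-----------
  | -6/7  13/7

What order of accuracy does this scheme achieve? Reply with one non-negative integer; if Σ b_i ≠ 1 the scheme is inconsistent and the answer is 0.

1

b = (-6/7, 13/7)
c = (0, 2)
Σ b_i: (-6/7)·1 + 13/7·1 = 1 ✓
b·c: 13/7·2 = 26/7 ≠ 1/2 ⇒ order 1.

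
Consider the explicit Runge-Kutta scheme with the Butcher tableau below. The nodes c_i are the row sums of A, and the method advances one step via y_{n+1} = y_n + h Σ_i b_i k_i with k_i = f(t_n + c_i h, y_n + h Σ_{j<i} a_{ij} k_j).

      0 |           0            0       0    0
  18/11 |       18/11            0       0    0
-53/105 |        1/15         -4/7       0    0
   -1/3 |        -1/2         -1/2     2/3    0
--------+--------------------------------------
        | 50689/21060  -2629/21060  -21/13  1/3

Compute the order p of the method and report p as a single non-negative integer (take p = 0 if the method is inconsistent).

b = (50689/21060, -2629/21060, -21/13, 1/3)
c = (0, 18/11, -53/105, -1/3)
Ac = (0, 0, -72/77, -4001/3465)
Σ b_i: 50689/21060·1 + (-2629/21060)·1 + (-21/13)·1 + 1/3·1 = 1 ✓
b·c: (-2629/21060)·18/11 + (-21/13)·(-53/105) + 1/3·(-1/3) = 1/2 ✓
b·c²: (-2629/21060)·324/121 + (-21/13)·2809/11025 + 1/3·1/9 = -478921/675675 ≠ 1/3 ⇒ order 2.
b·Ac: (-21/13)·(-72/77) + 1/3·(-4001/3465) = 152107/135135 ≠ 1/6

2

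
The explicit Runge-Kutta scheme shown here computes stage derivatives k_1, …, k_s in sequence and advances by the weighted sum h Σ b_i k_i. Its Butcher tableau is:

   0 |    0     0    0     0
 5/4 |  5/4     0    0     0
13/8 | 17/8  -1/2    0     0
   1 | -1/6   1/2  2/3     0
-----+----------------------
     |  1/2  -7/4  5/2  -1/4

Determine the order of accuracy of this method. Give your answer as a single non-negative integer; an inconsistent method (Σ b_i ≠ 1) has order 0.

b = (1/2, -7/4, 5/2, -1/4)
c = (0, 5/4, 13/8, 1)
Ac = (0, 0, -5/8, 41/24)
Σ b_i: 1/2·1 + (-7/4)·1 + 5/2·1 + (-1/4)·1 = 1 ✓
b·c: (-7/4)·5/4 + 5/2·13/8 + (-1/4)·1 = 13/8 ≠ 1/2 ⇒ order 1.

1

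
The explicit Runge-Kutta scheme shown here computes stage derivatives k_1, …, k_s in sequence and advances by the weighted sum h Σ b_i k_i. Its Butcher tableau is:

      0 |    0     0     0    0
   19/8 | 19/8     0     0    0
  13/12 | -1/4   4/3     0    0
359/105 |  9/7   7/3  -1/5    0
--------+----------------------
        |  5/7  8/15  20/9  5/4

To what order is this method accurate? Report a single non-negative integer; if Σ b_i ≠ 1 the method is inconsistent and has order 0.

b = (5/7, 8/15, 20/9, 5/4)
c = (0, 19/8, 13/12, 359/105)
Ac = (0, 0, 19/6, 213/40)
Σ b_i: 5/7·1 + 8/15·1 + 20/9·1 + 5/4·1 = 5947/1260 ≠ 1 ⇒ order 0.

0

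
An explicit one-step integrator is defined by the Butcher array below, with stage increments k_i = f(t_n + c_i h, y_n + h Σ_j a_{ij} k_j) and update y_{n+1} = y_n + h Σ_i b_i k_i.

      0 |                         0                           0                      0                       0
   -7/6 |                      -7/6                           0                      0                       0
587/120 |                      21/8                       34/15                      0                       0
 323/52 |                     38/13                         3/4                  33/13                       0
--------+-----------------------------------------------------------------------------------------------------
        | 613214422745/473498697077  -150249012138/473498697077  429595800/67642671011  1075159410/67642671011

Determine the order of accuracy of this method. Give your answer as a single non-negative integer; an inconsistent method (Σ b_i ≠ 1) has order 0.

b = (613214422745/473498697077, -150249012138/473498697077, 429595800/67642671011, 1075159410/67642671011)
c = (0, -7/6, 587/120, 323/52)
Ac = (0, 0, -119/45, 3001/260)
Σ b_i: 613214422745/473498697077·1 + (-150249012138/473498697077)·1 + 429595800/67642671011·1 + 1075159410/67642671011·1 = 1 ✓
b·c: (-150249012138/473498697077)·(-7/6) + 429595800/67642671011·587/120 + 1075159410/67642671011·323/52 = 1/2 ✓
b·c²: (-150249012138/473498697077)·49/36 + 429595800/67642671011·344569/14400 + 1075159410/67642671011·104329/2704 = 1/3 ✓
b·Ac: 429595800/67642671011·(-119/45) + 1075159410/67642671011·3001/260 = 1/6 ✓
b·c³: (-150249012138/473498697077)·(-343/216) + 429595800/67642671011·202262003/1728000 + 1075159410/67642671011·33698267/140608 = 12806061314182157/2532541602651840 ≠ 1/4 ⇒ order 3.
b·(c∘Ac): 429595800/67642671011·(-69853/5400) + 1075159410/67642671011·969323/13520 = 5149939598191/4870272312792 ≠ 1/8
b·Ac²: 429595800/67642671011·833/270 + 1075159410/67642671011·1284653/20800 = 97530557508589/97405446255840 ≠ 1/12
b·A²c: 1075159410/67642671011·(-1309/195) = -7217352142/67642671011 ≠ 1/24

3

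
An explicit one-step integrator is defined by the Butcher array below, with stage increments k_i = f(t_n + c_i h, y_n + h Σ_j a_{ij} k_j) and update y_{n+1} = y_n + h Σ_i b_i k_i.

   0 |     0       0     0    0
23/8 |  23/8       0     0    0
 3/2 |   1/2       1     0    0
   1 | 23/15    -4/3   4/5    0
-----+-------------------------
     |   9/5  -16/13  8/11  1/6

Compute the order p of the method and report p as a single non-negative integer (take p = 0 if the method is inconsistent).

b = (9/5, -16/13, 8/11, 1/6)
c = (0, 23/8, 3/2, 1)
Ac = (0, 0, 23/8, -79/30)
Σ b_i: 9/5·1 + (-16/13)·1 + 8/11·1 + 1/6·1 = 6277/4290 ≠ 1 ⇒ order 0.

0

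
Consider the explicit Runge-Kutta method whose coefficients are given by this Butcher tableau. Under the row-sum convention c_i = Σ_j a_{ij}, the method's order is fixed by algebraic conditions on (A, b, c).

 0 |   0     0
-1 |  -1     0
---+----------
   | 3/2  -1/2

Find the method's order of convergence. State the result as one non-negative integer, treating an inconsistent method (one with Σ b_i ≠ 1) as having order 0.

2

b = (3/2, -1/2)
c = (0, -1)
Σ b_i: 3/2·1 + (-1/2)·1 = 1 ✓
b·c: (-1/2)·(-1) = 1/2 ✓; 2 stages ⇒ order 2.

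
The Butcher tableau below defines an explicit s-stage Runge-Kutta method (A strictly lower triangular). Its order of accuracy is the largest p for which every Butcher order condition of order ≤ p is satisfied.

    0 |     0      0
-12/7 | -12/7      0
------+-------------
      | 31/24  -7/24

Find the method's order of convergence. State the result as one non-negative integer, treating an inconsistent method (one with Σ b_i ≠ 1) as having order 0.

2

b = (31/24, -7/24)
c = (0, -12/7)
Σ b_i: 31/24·1 + (-7/24)·1 = 1 ✓
b·c: (-7/24)·(-12/7) = 1/2 ✓; 2 stages ⇒ order 2.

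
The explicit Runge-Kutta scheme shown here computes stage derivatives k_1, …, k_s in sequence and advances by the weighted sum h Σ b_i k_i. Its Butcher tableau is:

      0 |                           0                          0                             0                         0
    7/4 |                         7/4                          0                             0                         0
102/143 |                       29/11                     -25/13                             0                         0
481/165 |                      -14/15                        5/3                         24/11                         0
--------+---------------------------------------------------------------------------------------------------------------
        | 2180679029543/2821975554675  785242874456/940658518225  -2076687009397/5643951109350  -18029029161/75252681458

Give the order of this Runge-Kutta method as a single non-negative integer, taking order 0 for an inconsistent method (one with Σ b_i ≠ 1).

b = (2180679029543/2821975554675, 785242874456/940658518225, -2076687009397/5643951109350, -18029029161/75252681458)
c = (0, 7/4, 102/143, 481/165)
Ac = (0, 0, -175/52, 84431/18876)
Σ b_i: 2180679029543/2821975554675·1 + 785242874456/940658518225·1 + (-2076687009397/5643951109350)·1 + (-18029029161/75252681458)·1 = 1 ✓
b·c: 785242874456/940658518225·7/4 + (-2076687009397/5643951109350)·102/143 + (-18029029161/75252681458)·481/165 = 1/2 ✓
b·c²: 785242874456/940658518225·49/16 + (-2076687009397/5643951109350)·10404/20449 + (-18029029161/75252681458)·231361/27225 = 1/3 ✓
b·Ac: (-2076687009397/5643951109350)·(-175/52) + (-18029029161/75252681458)·84431/18876 = 1/6 ✓
b·c³: 785242874456/940658518225·343/64 + (-2076687009397/5643951109350)·1061208/2924207 + (-18029029161/75252681458)·111284641/4492125 = -5940678594927193/3725007732171000 ≠ 1/4 ⇒ order 3.
b·(c∘Ac): (-2076687009397/5643951109350)·(-8925/3718) + (-18029029161/75252681458)·3123947/239580 = -111287808227999/49666769762280 ≠ 1/8
b·Ac²: (-2076687009397/5643951109350)·(-1225/208) + (-18029029161/75252681458)·67095463/10797072 = 87578956112273/129133601381928 ≠ 1/12
b·A²c: (-18029029161/75252681458)·(-1050/143) = 66190491675/37626340729 ≠ 1/24

3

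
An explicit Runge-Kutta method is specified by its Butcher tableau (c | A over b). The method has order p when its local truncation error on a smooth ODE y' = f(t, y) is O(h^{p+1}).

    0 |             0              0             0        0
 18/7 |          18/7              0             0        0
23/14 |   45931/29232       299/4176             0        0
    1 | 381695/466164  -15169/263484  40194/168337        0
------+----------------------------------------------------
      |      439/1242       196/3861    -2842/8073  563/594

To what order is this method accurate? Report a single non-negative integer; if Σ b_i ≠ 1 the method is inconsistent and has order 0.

b = (439/1242, 196/3861, -2842/8073, 563/594)
c = (0, 18/7, 23/14, 1)
Ac = (0, 0, 299/1624, 275/1126)
Σ b_i: 439/1242·1 + 196/3861·1 + (-2842/8073)·1 + 563/594·1 = 1 ✓
b·c: 196/3861·18/7 + (-2842/8073)·23/14 + 563/594·1 = 1/2 ✓
b·c²: 196/3861·324/49 + (-2842/8073)·529/196 + 563/594·1 = 1/3 ✓
b·Ac: (-2842/8073)·299/1624 + 563/594·275/1126 = 1/6 ✓
b·c³: 196/3861·5832/343 + (-2842/8073)·12167/2744 + 563/594·1 = 1/4 ✓
b·(c∘Ac): (-2842/8073)·6877/22736 + 563/594·275/1126 = 1/8 ✓
b·Ac²: (-2842/8073)·2691/5684 + 563/594·297/1126 = 1/12 ✓
b·A²c: 563/594·99/2252 = 1/24 ✓; 4 stages ⇒ order 4.

4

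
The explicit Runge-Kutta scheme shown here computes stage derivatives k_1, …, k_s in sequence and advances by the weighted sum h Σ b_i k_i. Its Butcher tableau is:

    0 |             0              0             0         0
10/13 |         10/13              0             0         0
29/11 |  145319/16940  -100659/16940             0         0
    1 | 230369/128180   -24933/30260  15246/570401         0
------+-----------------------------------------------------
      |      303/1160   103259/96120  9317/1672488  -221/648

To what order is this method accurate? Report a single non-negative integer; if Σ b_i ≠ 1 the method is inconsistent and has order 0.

4

b = (303/1160, 103259/96120, 9317/1672488, -221/648)
c = (0, 10/13, 29/11, 1)
Ac = (0, 0, -7743/1694, -249/442)
Σ b_i: 303/1160·1 + 103259/96120·1 + 9317/1672488·1 + (-221/648)·1 = 1 ✓
b·c: 103259/96120·10/13 + 9317/1672488·29/11 + (-221/648)·1 = 1/2 ✓
b·c²: 103259/96120·100/169 + 9317/1672488·841/121 + (-221/648)·1 = 1/3 ✓
b·Ac: 9317/1672488·(-7743/1694) + (-221/648)·(-249/442) = 1/6 ✓
b·c³: 103259/96120·1000/2197 + 9317/1672488·24389/1331 + (-221/648)·1 = 1/4 ✓
b·(c∘Ac): 9317/1672488·(-224547/18634) + (-221/648)·(-249/442) = 1/8 ✓
b·Ac²: 9317/1672488·(-38715/11011) + (-221/648)·(-51/169) = 1/12 ✓
b·A²c: (-221/648)·(-27/221) = 1/24 ✓; 4 stages ⇒ order 4.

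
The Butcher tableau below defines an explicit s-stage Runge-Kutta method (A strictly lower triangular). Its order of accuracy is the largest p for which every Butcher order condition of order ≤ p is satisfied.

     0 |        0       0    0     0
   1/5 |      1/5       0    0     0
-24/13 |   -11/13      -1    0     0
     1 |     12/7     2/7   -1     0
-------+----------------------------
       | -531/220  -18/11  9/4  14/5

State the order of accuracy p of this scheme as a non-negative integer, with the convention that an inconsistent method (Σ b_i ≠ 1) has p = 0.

1

b = (-531/220, -18/11, 9/4, 14/5)
c = (0, 1/5, -24/13, 1)
Ac = (0, 0, -1/5, 866/455)
Σ b_i: (-531/220)·1 + (-18/11)·1 + 9/4·1 + 14/5·1 = 1 ✓
b·c: (-18/11)·1/5 + 9/4·(-24/13) + 14/5·1 = -1202/715 ≠ 1/2 ⇒ order 1.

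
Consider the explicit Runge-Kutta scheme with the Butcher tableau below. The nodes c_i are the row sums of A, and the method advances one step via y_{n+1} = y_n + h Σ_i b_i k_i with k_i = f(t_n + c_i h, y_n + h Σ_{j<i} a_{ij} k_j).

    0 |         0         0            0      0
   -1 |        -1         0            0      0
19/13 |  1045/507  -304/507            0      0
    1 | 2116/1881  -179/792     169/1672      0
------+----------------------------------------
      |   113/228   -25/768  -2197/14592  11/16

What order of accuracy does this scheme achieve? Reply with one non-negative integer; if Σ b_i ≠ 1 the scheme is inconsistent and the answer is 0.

4

b = (113/228, -25/768, -2197/14592, 11/16)
c = (0, -1, 19/13, 1)
Ac = (0, 0, 304/507, 37/99)
Σ b_i: 113/228·1 + (-25/768)·1 + (-2197/14592)·1 + 11/16·1 = 1 ✓
b·c: (-25/768)·(-1) + (-2197/14592)·19/13 + 11/16·1 = 1/2 ✓
b·c²: (-25/768)·1 + (-2197/14592)·361/169 + 11/16·1 = 1/3 ✓
b·Ac: (-2197/14592)·304/507 + 11/16·37/99 = 1/6 ✓
b·c³: (-25/768)·(-1) + (-2197/14592)·6859/2197 + 11/16·1 = 1/4 ✓
b·(c∘Ac): (-2197/14592)·5776/6591 + 11/16·37/99 = 1/8 ✓
b·Ac²: (-2197/14592)·(-304/507) + 11/16·(-1/99) = 1/12 ✓
b·A²c: 11/16·2/33 = 1/24 ✓; 4 stages ⇒ order 4.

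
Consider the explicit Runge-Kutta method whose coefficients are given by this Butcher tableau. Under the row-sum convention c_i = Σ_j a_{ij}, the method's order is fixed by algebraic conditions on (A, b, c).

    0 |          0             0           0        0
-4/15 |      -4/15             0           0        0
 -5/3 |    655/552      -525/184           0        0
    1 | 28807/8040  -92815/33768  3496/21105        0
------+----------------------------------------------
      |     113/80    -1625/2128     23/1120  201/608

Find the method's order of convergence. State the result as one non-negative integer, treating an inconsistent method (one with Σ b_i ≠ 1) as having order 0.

4

b = (113/80, -1625/2128, 23/1120, 201/608)
c = (0, -4/15, -5/3, 1)
Ac = (0, 0, 35/46, 551/1206)
Σ b_i: 113/80·1 + (-1625/2128)·1 + 23/1120·1 + 201/608·1 = 1 ✓
b·c: (-1625/2128)·(-4/15) + 23/1120·(-5/3) + 201/608·1 = 1/2 ✓
b·c²: (-1625/2128)·16/225 + 23/1120·25/9 + 201/608·1 = 1/3 ✓
b·Ac: 23/1120·35/46 + 201/608·551/1206 = 1/6 ✓
b·c³: (-1625/2128)·(-64/3375) + 23/1120·(-125/27) + 201/608·1 = 1/4 ✓
b·(c∘Ac): 23/1120·(-175/138) + 201/608·551/1206 = 1/8 ✓
b·Ac²: 23/1120·(-14/69) + 201/608·266/1005 = 1/12 ✓
b·A²c: 201/608·76/603 = 1/24 ✓; 4 stages ⇒ order 4.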